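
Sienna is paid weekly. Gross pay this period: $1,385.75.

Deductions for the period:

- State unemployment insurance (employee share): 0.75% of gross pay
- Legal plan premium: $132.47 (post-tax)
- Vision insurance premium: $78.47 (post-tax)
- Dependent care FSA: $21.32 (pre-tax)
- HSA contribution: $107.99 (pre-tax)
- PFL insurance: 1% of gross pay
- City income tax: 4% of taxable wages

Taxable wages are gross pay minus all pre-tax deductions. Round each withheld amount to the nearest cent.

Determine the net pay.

HSA contribution: $107.99
Dependent care FSA: $21.32
Pre-tax total = $107.99 + $21.32 = $129.31
Taxable wages = $1,385.75 − $129.31 = $1,256.44
City income tax: $1,256.44 × 0.04 = $50.26
PFL insurance: $1,385.75 × 0.01 = $13.86
State unemployment insurance (employee share): $1,385.75 × 0.0075 = $10.39
Legal plan premium: $132.47
Vision insurance premium: $78.47
Total deductions = $107.99 + $21.32 + $50.26 + $13.86 + $10.39 + $132.47 + $78.47 = $414.76
Net pay = $1,385.75 − $414.76 = $970.99

$970.99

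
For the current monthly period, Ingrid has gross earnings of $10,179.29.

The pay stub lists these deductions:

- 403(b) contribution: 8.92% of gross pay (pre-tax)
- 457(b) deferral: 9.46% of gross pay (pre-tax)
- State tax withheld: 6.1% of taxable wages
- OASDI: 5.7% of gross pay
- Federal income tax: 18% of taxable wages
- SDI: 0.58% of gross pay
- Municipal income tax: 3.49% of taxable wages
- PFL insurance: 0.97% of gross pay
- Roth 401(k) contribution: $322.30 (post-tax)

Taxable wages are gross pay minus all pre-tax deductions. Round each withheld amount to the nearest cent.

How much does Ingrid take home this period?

$4,955.77

403(b) contribution: $10,179.29 × 0.0892 = $907.99
457(b) deferral: $10,179.29 × 0.0946 = $962.96
Pre-tax total = $907.99 + $962.96 = $1,870.95
Taxable wages = $10,179.29 − $1,870.95 = $8,308.34
Federal income tax: $8,308.34 × 0.18 = $1,495.50
Municipal income tax: $8,308.34 × 0.0349 = $289.96
State tax withheld: $8,308.34 × 0.061 = $506.81
PFL insurance: $10,179.29 × 0.0097 = $98.74
SDI: $10,179.29 × 0.0058 = $59.04
OASDI: $10,179.29 × 0.057 = $580.22
Roth 401(k) contribution: $322.30
Total deductions = $907.99 + $962.96 + $1,495.50 + $289.96 + $506.81 + $98.74 + $59.04 + $580.22 + $322.30 = $5,223.52
Net pay = $10,179.29 − $5,223.52 = $4,955.77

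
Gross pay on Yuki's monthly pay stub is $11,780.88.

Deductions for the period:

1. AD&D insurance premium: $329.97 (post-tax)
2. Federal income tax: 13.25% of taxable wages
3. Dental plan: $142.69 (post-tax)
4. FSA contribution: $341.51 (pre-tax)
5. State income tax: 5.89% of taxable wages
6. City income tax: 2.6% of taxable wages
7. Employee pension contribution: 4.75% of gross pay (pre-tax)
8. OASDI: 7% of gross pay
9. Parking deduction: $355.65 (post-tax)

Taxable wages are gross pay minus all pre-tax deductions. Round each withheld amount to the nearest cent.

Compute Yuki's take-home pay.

$6,861.55

FSA contribution: $341.51
Employee pension contribution: $11,780.88 × 0.0475 = $559.59
Pre-tax total = $341.51 + $559.59 = $901.10
Taxable wages = $11,780.88 − $901.10 = $10,879.78
City income tax: $10,879.78 × 0.026 = $282.87
Federal income tax: $10,879.78 × 0.1325 = $1,441.57
State income tax: $10,879.78 × 0.0589 = $640.82
OASDI: $11,780.88 × 0.07 = $824.66
Dental plan: $142.69
Parking deduction: $355.65
AD&D insurance premium: $329.97
Total deductions = $341.51 + $559.59 + $282.87 + $1,441.57 + $640.82 + $824.66 + $142.69 + $355.65 + $329.97 = $4,919.33
Net pay = $11,780.88 − $4,919.33 = $6,861.55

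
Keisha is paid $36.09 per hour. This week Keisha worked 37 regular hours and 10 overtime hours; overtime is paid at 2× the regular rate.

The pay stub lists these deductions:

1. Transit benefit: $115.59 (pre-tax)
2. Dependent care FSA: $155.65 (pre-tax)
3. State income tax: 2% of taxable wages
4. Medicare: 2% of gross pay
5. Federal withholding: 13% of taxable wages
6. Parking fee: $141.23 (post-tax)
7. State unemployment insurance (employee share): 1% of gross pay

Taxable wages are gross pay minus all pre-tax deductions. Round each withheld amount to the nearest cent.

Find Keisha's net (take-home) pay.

$1,315.06

Regular pay: 37 × $36.09 = $1,335.33
Overtime pay: 10 × $36.09 × 2 = $721.80
Gross pay = $1,335.33 + $721.80 = $2,057.13
Dependent care FSA: $155.65
Transit benefit: $115.59
Pre-tax total = $155.65 + $115.59 = $271.24
Taxable wages = $2,057.13 − $271.24 = $1,785.89
Federal withholding: $1,785.89 × 0.13 = $232.17
State income tax: $1,785.89 × 0.02 = $35.72
State unemployment insurance (employee share): $2,057.13 × 0.01 = $20.57
Medicare: $2,057.13 × 0.02 = $41.14
Parking fee: $141.23
Total deductions = $155.65 + $115.59 + $232.17 + $35.72 + $20.57 + $41.14 + $141.23 = $742.07
Net pay = $2,057.13 − $742.07 = $1,315.06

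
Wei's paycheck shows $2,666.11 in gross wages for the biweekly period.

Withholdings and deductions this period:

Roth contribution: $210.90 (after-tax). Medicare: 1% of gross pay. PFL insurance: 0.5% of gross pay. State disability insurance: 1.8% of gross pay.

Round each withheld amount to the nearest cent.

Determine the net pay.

Medicare: $2,666.11 × 0.01 = $26.66
PFL insurance: $2,666.11 × 0.005 = $13.33
State disability insurance: $2,666.11 × 0.018 = $47.99
Roth contribution: $210.90
Total deductions = $26.66 + $13.33 + $47.99 + $210.90 = $298.88
Net pay = $2,666.11 − $298.88 = $2,367.23

$2,367.23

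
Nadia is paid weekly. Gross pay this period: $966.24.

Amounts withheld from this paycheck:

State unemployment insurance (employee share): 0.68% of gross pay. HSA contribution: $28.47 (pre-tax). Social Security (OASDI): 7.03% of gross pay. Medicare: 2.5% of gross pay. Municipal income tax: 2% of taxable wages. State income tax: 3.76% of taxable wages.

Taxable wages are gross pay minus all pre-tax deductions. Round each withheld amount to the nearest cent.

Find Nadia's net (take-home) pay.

$785.09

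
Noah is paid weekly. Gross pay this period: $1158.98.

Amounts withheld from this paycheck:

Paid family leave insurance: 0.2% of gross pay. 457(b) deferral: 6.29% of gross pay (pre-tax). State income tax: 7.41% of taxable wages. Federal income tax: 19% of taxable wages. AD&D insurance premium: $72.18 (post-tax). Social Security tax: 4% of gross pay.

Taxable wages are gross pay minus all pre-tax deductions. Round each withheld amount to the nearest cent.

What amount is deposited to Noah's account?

$678.38

457(b) deferral: $1158.98 × 0.0629 = $72.90
Taxable wages = $1158.98 − $72.90 = $1086.08
State income tax: $1086.08 × 0.0741 = $80.48
Federal income tax: $1086.08 × 0.19 = $206.36
Social Security tax: $1158.98 × 0.04 = $46.36
Paid family leave insurance: $1158.98 × 0.002 = $2.32
AD&D insurance premium: $72.18
Total deductions = $72.90 + $80.48 + $206.36 + $46.36 + $2.32 + $72.18 = $480.60
Net pay = $1158.98 − $480.60 = $678.38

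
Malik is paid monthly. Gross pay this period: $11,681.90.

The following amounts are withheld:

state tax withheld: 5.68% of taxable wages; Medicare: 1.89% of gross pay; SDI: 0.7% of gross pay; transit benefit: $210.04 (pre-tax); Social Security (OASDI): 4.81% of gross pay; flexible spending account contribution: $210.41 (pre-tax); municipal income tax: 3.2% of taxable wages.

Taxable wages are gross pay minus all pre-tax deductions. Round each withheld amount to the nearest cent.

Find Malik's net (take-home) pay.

$9,396.97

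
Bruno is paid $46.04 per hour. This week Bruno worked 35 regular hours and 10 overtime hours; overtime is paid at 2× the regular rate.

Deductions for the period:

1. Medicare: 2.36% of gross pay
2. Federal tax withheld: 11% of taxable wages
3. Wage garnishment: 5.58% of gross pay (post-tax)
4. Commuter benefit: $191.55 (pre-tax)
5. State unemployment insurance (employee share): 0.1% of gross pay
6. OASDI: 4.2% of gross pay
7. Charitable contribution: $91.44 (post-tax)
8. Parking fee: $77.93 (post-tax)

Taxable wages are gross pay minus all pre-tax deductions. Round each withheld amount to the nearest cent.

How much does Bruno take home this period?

$1,603.87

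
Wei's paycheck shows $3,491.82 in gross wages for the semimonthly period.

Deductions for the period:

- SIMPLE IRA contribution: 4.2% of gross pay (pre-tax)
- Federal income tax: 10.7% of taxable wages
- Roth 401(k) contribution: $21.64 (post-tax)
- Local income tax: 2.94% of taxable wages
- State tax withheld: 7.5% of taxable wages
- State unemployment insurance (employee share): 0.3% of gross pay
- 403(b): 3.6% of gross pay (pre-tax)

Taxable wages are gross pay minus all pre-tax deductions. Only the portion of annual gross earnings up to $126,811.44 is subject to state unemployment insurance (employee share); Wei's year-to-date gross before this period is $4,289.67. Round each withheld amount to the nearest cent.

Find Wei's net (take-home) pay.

$2,506.74

SIMPLE IRA contribution: $3,491.82 × 0.042 = $146.66
403(b): $3,491.82 × 0.036 = $125.71
Pre-tax total = $146.66 + $125.71 = $272.37
Taxable wages = $3,491.82 − $272.37 = $3,219.45
Federal income tax: $3,219.45 × 0.107 = $344.48
Local income tax: $3,219.45 × 0.0294 = $94.65
State tax withheld: $3,219.45 × 0.075 = $241.46
State unemployment insurance (employee share): cap not yet reached, full $3,491.82 is subject → $3,491.82 × 0.003 = $10.48
Roth 401(k) contribution: $21.64
Total deductions = $146.66 + $125.71 + $344.48 + $94.65 + $241.46 + $10.48 + $21.64 = $985.08
Net pay = $3,491.82 − $985.08 = $2,506.74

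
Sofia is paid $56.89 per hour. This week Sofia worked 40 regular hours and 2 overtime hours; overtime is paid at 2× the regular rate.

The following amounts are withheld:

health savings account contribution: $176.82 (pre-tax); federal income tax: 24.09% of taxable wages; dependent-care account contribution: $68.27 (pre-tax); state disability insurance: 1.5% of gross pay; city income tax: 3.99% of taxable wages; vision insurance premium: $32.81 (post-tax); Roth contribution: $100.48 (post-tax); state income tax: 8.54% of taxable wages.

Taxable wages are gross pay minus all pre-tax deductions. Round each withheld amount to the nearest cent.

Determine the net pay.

Regular pay: 40 × $56.89 = $2,275.60
Overtime pay: 2 × $56.89 × 2 = $227.56
Gross pay = $2,275.60 + $227.56 = $2,503.16
Health savings account contribution: $176.82
Dependent-care account contribution: $68.27
Pre-tax total = $176.82 + $68.27 = $245.09
Taxable wages = $2,503.16 − $245.09 = $2,258.07
Federal income tax: $2,258.07 × 0.2409 = $543.97
City income tax: $2,258.07 × 0.0399 = $90.10
State income tax: $2,258.07 × 0.0854 = $192.84
State disability insurance: $2,503.16 × 0.015 = $37.55
Roth contribution: $100.48
Vision insurance premium: $32.81
Total deductions = $176.82 + $68.27 + $543.97 + $90.10 + $192.84 + $37.55 + $100.48 + $32.81 = $1,242.84
Net pay = $2,503.16 − $1,242.84 = $1,260.32

$1,260.32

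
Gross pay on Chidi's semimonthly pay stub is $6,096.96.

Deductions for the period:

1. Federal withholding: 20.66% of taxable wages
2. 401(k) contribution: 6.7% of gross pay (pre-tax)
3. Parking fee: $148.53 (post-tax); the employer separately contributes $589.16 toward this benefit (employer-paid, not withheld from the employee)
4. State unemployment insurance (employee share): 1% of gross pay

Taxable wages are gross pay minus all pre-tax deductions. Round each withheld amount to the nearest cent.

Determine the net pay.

$4,303.72

401(k) contribution: $6,096.96 × 0.067 = $408.50
Taxable wages = $6,096.96 − $408.50 = $5,688.46
Federal withholding: $5,688.46 × 0.2066 = $1,175.24
State unemployment insurance (employee share): $6,096.96 × 0.01 = $60.97
Parking fee: $148.53
(Employer's $589.16 toward parking fee is not withheld from the employee.)
Total deductions = $408.50 + $1,175.24 + $60.97 + $148.53 = $1,793.24
Net pay = $6,096.96 − $1,793.24 = $4,303.72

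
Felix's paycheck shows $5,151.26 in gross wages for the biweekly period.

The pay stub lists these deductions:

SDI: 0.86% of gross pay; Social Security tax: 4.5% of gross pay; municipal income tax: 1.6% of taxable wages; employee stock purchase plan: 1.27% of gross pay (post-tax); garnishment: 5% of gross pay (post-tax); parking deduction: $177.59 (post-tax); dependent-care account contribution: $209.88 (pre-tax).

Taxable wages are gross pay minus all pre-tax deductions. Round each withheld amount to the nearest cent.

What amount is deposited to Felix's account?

$4,085.64

Dependent-care account contribution: $209.88
Taxable wages = $5,151.26 − $209.88 = $4,941.38
Municipal income tax: $4,941.38 × 0.016 = $79.06
SDI: $5,151.26 × 0.0086 = $44.30
Social Security tax: $5,151.26 × 0.045 = $231.81
Parking deduction: $177.59
Employee stock purchase plan: $5,151.26 × 0.0127 = $65.42
Garnishment: $5,151.26 × 0.05 = $257.56
Total deductions = $209.88 + $79.06 + $44.30 + $231.81 + $177.59 + $65.42 + $257.56 = $1,065.62
Net pay = $5,151.26 − $1,065.62 = $4,085.64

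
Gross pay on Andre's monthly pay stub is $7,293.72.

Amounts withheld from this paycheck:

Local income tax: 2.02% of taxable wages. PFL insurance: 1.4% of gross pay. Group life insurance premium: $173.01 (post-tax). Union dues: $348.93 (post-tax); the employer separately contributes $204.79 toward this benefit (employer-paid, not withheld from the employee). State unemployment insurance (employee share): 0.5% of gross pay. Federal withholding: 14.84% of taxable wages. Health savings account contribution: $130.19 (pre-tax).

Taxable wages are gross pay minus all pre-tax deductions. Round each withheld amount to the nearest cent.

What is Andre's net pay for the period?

$5,295.24

Health savings account contribution: $130.19
Taxable wages = $7,293.72 − $130.19 = $7,163.53
Local income tax: $7,163.53 × 0.0202 = $144.70
Federal withholding: $7,163.53 × 0.1484 = $1,063.07
PFL insurance: $7,293.72 × 0.014 = $102.11
State unemployment insurance (employee share): $7,293.72 × 0.005 = $36.47
Group life insurance premium: $173.01
Union dues: $348.93
(Employer's $204.79 toward union dues is not withheld from the employee.)
Total deductions = $130.19 + $144.70 + $1,063.07 + $102.11 + $36.47 + $173.01 + $348.93 = $1,998.48
Net pay = $7,293.72 − $1,998.48 = $5,295.24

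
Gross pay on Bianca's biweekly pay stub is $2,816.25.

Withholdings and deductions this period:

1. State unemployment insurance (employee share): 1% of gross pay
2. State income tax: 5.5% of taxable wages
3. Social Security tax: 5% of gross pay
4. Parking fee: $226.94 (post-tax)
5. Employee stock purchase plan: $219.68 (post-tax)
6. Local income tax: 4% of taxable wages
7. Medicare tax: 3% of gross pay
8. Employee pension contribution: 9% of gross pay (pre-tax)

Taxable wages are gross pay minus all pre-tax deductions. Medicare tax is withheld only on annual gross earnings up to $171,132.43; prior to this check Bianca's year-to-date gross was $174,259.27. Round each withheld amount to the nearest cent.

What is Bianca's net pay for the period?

Employee pension contribution: $2,816.25 × 0.09 = $253.46
Taxable wages = $2,816.25 − $253.46 = $2,562.79
Local income tax: $2,562.79 × 0.04 = $102.51
State income tax: $2,562.79 × 0.055 = $140.95
State unemployment insurance (employee share): $2,816.25 × 0.01 = $28.16
Social Security tax: $2,816.25 × 0.05 = $140.81
Medicare tax: annual cap $171,132.43 already reached (YTD $174,259.27), so $0.00
Employee stock purchase plan: $219.68
Parking fee: $226.94
Total deductions = $253.46 + $102.51 + $140.95 + $28.16 + $140.81 + $0.00 + $219.68 + $226.94 = $1,112.51
Net pay = $2,816.25 − $1,112.51 = $1,703.74

$1,703.74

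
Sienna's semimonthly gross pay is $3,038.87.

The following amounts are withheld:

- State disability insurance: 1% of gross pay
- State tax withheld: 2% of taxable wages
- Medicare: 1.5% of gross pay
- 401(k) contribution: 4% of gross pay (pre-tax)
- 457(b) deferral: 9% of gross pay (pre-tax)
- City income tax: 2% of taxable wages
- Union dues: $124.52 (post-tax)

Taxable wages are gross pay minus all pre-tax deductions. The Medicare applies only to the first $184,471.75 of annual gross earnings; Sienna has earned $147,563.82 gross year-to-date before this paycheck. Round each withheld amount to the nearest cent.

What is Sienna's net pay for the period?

457(b) deferral: $3,038.87 × 0.09 = $273.50
401(k) contribution: $3,038.87 × 0.04 = $121.55
Pre-tax total = $273.50 + $121.55 = $395.05
Taxable wages = $3,038.87 − $395.05 = $2,643.82
State tax withheld: $2,643.82 × 0.02 = $52.88
City income tax: $2,643.82 × 0.02 = $52.88
Medicare: cap not yet reached, full $3,038.87 is subject → $3,038.87 × 0.015 = $45.58
State disability insurance: $3,038.87 × 0.01 = $30.39
Union dues: $124.52
Total deductions = $273.50 + $121.55 + $52.88 + $52.88 + $45.58 + $30.39 + $124.52 = $701.30
Net pay = $3,038.87 − $701.30 = $2,337.57

$2,337.57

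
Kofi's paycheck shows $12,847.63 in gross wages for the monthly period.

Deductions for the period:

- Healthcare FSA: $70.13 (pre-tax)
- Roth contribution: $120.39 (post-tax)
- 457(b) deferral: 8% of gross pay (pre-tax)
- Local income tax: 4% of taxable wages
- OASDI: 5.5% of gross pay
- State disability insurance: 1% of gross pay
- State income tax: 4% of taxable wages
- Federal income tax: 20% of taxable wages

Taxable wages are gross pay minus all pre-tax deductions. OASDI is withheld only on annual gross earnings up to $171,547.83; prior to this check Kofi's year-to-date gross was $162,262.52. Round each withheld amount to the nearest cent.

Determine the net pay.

457(b) deferral: $12,847.63 × 0.08 = $1,027.81
Healthcare FSA: $70.13
Pre-tax total = $1,027.81 + $70.13 = $1,097.94
Taxable wages = $12,847.63 − $1,097.94 = $11,749.69
Federal income tax: $11,749.69 × 0.2 = $2,349.94
State income tax: $11,749.69 × 0.04 = $469.99
Local income tax: $11,749.69 × 0.04 = $469.99
OASDI: only $171,547.83 − $162,262.52 = $9,285.31 of this check is subject → $9,285.31 × 0.055 = $510.69
State disability insurance: $12,847.63 × 0.01 = $128.48
Roth contribution: $120.39
Total deductions = $1,027.81 + $70.13 + $2,349.94 + $469.99 + $469.99 + $510.69 + $128.48 + $120.39 = $5,147.42
Net pay = $12,847.63 − $5,147.42 = $7,700.21

$7,700.21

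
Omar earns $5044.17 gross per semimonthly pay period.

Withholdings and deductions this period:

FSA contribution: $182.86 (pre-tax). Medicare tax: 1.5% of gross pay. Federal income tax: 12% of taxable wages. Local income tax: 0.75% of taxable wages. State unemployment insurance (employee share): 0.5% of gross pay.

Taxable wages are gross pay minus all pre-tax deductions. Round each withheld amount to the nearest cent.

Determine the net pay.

$4140.61

FSA contribution: $182.86
Taxable wages = $5044.17 − $182.86 = $4861.31
Local income tax: $4861.31 × 0.0075 = $36.46
Federal income tax: $4861.31 × 0.12 = $583.36
State unemployment insurance (employee share): $5044.17 × 0.005 = $25.22
Medicare tax: $5044.17 × 0.015 = $75.66
Total deductions = $182.86 + $36.46 + $583.36 + $25.22 + $75.66 = $903.56
Net pay = $5044.17 − $903.56 = $4140.61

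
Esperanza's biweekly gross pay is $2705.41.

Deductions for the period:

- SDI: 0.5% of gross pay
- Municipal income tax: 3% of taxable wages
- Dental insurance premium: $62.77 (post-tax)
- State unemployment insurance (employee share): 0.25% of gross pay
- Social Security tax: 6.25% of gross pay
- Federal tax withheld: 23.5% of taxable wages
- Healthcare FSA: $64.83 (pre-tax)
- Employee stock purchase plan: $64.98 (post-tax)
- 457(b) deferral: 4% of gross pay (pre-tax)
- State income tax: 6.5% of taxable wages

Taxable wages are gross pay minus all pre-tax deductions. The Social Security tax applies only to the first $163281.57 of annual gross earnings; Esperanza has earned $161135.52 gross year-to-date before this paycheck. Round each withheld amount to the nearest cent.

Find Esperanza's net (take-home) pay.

Healthcare FSA: $64.83
457(b) deferral: $2705.41 × 0.04 = $108.22
Pre-tax total = $64.83 + $108.22 = $173.05
Taxable wages = $2705.41 − $173.05 = $2532.36
Municipal income tax: $2532.36 × 0.03 = $75.97
State income tax: $2532.36 × 0.065 = $164.60
Federal tax withheld: $2532.36 × 0.235 = $595.10
Social Security tax: only $163281.57 − $161135.52 = $2146.05 of this check is subject → $2146.05 × 0.0625 = $134.13
State unemployment insurance (employee share): $2705.41 × 0.0025 = $6.76
SDI: $2705.41 × 0.005 = $13.53
Dental insurance premium: $62.77
Employee stock purchase plan: $64.98
Total deductions = $64.83 + $108.22 + $75.97 + $164.60 + $595.10 + $134.13 + $6.76 + $13.53 + $62.77 + $64.98 = $1290.89
Net pay = $2705.41 − $1290.89 = $1414.52

$1414.52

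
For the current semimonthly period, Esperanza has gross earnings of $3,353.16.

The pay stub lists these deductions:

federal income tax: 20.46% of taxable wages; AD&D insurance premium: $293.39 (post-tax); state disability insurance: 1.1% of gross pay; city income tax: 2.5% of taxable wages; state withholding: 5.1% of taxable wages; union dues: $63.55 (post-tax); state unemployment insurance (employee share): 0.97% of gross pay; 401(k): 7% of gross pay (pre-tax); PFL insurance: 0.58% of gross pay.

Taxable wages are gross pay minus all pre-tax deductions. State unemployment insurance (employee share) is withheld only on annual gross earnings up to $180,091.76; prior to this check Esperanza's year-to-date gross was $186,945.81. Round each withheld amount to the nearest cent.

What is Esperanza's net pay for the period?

401(k): $3,353.16 × 0.07 = $234.72
Taxable wages = $3,353.16 − $234.72 = $3,118.44
City income tax: $3,118.44 × 0.025 = $77.96
State withholding: $3,118.44 × 0.051 = $159.04
Federal income tax: $3,118.44 × 0.2046 = $638.03
PFL insurance: $3,353.16 × 0.0058 = $19.45
State unemployment insurance (employee share): annual cap $180,091.76 already reached (YTD $186,945.81), so $0.00
State disability insurance: $3,353.16 × 0.011 = $36.88
Union dues: $63.55
AD&D insurance premium: $293.39
Total deductions = $234.72 + $77.96 + $159.04 + $638.03 + $19.45 + $0.00 + $36.88 + $63.55 + $293.39 = $1,523.02
Net pay = $3,353.16 − $1,523.02 = $1,830.14

$1,830.14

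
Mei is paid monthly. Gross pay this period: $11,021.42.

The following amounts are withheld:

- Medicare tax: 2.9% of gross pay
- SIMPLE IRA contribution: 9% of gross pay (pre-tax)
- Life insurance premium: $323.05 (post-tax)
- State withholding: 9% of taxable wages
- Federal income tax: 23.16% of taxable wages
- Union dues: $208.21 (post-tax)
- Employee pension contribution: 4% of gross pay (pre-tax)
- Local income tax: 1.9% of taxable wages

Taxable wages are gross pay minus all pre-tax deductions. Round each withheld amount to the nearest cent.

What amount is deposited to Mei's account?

$5,471.86

SIMPLE IRA contribution: $11,021.42 × 0.09 = $991.93
Employee pension contribution: $11,021.42 × 0.04 = $440.86
Pre-tax total = $991.93 + $440.86 = $1,432.79
Taxable wages = $11,021.42 − $1,432.79 = $9,588.63
Local income tax: $9,588.63 × 0.019 = $182.18
State withholding: $9,588.63 × 0.09 = $862.98
Federal income tax: $9,588.63 × 0.2316 = $2,220.73
Medicare tax: $11,021.42 × 0.029 = $319.62
Union dues: $208.21
Life insurance premium: $323.05
Total deductions = $991.93 + $440.86 + $182.18 + $862.98 + $2,220.73 + $319.62 + $208.21 + $323.05 = $5,549.56
Net pay = $11,021.42 − $5,549.56 = $5,471.86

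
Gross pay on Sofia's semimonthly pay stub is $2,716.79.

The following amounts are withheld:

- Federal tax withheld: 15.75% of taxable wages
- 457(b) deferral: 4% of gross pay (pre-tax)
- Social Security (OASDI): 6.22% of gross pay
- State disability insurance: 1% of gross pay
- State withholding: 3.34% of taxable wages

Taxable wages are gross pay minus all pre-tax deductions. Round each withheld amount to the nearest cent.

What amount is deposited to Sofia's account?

457(b) deferral: $2,716.79 × 0.04 = $108.67
Taxable wages = $2,716.79 − $108.67 = $2,608.12
State withholding: $2,608.12 × 0.0334 = $87.11
Federal tax withheld: $2,608.12 × 0.1575 = $410.78
State disability insurance: $2,716.79 × 0.01 = $27.17
Social Security (OASDI): $2,716.79 × 0.0622 = $168.98
Total deductions = $108.67 + $87.11 + $410.78 + $27.17 + $168.98 = $802.71
Net pay = $2,716.79 − $802.71 = $1,914.08

$1,914.08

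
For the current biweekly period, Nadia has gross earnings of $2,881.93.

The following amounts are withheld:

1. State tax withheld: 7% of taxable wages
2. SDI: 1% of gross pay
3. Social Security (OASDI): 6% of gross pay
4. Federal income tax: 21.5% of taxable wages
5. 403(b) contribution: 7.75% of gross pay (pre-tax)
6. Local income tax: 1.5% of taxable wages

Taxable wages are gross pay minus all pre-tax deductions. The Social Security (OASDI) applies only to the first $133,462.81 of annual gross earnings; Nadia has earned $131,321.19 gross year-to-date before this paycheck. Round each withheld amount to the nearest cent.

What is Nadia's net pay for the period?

403(b) contribution: $2,881.93 × 0.0775 = $223.35
Taxable wages = $2,881.93 − $223.35 = $2,658.58
State tax withheld: $2,658.58 × 0.07 = $186.10
Federal income tax: $2,658.58 × 0.215 = $571.59
Local income tax: $2,658.58 × 0.015 = $39.88
Social Security (OASDI): only $133,462.81 − $131,321.19 = $2,141.62 of this check is subject → $2,141.62 × 0.06 = $128.50
SDI: $2,881.93 × 0.01 = $28.82
Total deductions = $223.35 + $186.10 + $571.59 + $39.88 + $128.50 + $28.82 = $1,178.24
Net pay = $2,881.93 − $1,178.24 = $1,703.69

$1,703.69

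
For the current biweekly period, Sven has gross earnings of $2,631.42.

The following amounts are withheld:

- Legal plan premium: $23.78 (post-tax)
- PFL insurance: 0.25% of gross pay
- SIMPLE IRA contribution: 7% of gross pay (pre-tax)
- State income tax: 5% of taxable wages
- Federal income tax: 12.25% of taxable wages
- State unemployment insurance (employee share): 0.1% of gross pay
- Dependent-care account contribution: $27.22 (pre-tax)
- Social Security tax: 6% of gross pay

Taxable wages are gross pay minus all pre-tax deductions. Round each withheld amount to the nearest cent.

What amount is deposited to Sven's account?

Dependent-care account contribution: $27.22
SIMPLE IRA contribution: $2,631.42 × 0.07 = $184.20
Pre-tax total = $27.22 + $184.20 = $211.42
Taxable wages = $2,631.42 − $211.42 = $2,420.00
State income tax: $2,420.00 × 0.05 = $121.00
Federal income tax: $2,420.00 × 0.1225 = $296.45
State unemployment insurance (employee share): $2,631.42 × 0.001 = $2.63
PFL insurance: $2,631.42 × 0.0025 = $6.58
Social Security tax: $2,631.42 × 0.06 = $157.89
Legal plan premium: $23.78
Total deductions = $27.22 + $184.20 + $121.00 + $296.45 + $2.63 + $6.58 + $157.89 + $23.78 = $819.75
Net pay = $2,631.42 − $819.75 = $1,811.67

$1,811.67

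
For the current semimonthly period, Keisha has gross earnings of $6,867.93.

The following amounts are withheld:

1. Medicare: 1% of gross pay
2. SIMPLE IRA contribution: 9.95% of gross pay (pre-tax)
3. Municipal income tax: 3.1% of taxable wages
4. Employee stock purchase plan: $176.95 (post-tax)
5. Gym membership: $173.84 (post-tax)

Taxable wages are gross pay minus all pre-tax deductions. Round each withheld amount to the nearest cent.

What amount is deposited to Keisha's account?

SIMPLE IRA contribution: $6,867.93 × 0.0995 = $683.36
Taxable wages = $6,867.93 − $683.36 = $6,184.57
Municipal income tax: $6,184.57 × 0.031 = $191.72
Medicare: $6,867.93 × 0.01 = $68.68
Employee stock purchase plan: $176.95
Gym membership: $173.84
Total deductions = $683.36 + $191.72 + $68.68 + $176.95 + $173.84 = $1,294.55
Net pay = $6,867.93 − $1,294.55 = $5,573.38

$5,573.38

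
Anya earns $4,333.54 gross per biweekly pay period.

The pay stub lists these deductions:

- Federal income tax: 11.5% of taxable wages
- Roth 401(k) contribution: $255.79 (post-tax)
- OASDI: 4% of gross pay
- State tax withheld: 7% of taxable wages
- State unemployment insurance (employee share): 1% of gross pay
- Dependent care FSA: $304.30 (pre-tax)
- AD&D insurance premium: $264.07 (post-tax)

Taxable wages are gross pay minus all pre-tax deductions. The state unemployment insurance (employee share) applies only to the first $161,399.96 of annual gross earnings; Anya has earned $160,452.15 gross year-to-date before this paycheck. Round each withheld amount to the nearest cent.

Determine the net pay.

$2,581.15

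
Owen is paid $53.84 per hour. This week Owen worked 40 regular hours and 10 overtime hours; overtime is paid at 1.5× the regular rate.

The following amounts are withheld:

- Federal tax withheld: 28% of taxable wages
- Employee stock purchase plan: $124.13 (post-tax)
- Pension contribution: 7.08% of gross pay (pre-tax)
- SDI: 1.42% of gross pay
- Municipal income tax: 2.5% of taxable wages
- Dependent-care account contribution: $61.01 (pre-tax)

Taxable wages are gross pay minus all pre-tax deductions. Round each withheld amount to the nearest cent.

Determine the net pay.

$1,703.75

Regular pay: 40 × $53.84 = $2,153.60
Overtime pay: 10 × $53.84 × 1.5 = $807.60
Gross pay = $2,153.60 + $807.60 = $2,961.20
Dependent-care account contribution: $61.01
Pension contribution: $2,961.20 × 0.0708 = $209.65
Pre-tax total = $61.01 + $209.65 = $270.66
Taxable wages = $2,961.20 − $270.66 = $2,690.54
Municipal income tax: $2,690.54 × 0.025 = $67.26
Federal tax withheld: $2,690.54 × 0.28 = $753.35
SDI: $2,961.20 × 0.0142 = $42.05
Employee stock purchase plan: $124.13
Total deductions = $61.01 + $209.65 + $67.26 + $753.35 + $42.05 + $124.13 = $1,257.45
Net pay = $2,961.20 − $1,257.45 = $1,703.75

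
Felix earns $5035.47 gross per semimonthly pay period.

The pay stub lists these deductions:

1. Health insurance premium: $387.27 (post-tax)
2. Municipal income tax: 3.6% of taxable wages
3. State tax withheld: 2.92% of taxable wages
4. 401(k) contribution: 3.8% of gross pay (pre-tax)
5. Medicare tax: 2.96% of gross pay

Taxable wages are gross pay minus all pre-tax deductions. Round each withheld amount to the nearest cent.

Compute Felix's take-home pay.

401(k) contribution: $5035.47 × 0.038 = $191.35
Taxable wages = $5035.47 − $191.35 = $4844.12
Municipal income tax: $4844.12 × 0.036 = $174.39
State tax withheld: $4844.12 × 0.0292 = $141.45
Medicare tax: $5035.47 × 0.0296 = $149.05
Health insurance premium: $387.27
Total deductions = $191.35 + $174.39 + $141.45 + $149.05 + $387.27 = $1043.51
Net pay = $5035.47 − $1043.51 = $3991.96

$3991.96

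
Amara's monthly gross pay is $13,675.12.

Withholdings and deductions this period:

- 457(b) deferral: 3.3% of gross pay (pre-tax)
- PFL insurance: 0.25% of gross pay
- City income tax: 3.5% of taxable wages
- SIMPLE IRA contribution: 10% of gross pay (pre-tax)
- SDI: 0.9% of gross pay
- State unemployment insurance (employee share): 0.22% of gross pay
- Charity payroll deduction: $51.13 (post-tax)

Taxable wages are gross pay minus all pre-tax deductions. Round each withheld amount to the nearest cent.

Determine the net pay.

$11,202.87

457(b) deferral: $13,675.12 × 0.033 = $451.28
SIMPLE IRA contribution: $13,675.12 × 0.1 = $1,367.51
Pre-tax total = $451.28 + $1,367.51 = $1,818.79
Taxable wages = $13,675.12 − $1,818.79 = $11,856.33
City income tax: $11,856.33 × 0.035 = $414.97
PFL insurance: $13,675.12 × 0.0025 = $34.19
SDI: $13,675.12 × 0.009 = $123.08
State unemployment insurance (employee share): $13,675.12 × 0.0022 = $30.09
Charity payroll deduction: $51.13
Total deductions = $451.28 + $1,367.51 + $414.97 + $34.19 + $123.08 + $30.09 + $51.13 = $2,472.25
Net pay = $13,675.12 − $2,472.25 = $11,202.87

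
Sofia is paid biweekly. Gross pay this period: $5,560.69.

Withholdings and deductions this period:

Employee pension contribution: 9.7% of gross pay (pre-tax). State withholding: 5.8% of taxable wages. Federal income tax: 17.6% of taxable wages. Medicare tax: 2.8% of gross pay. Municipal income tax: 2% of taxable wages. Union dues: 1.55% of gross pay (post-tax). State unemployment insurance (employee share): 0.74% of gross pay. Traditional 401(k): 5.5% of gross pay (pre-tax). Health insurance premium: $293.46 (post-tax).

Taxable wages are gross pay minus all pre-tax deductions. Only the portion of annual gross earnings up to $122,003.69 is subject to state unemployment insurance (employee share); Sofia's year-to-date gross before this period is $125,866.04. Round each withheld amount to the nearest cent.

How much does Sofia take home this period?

Employee pension contribution: $5,560.69 × 0.097 = $539.39
Traditional 401(k): $5,560.69 × 0.055 = $305.84
Pre-tax total = $539.39 + $305.84 = $845.23
Taxable wages = $5,560.69 − $845.23 = $4,715.46
Federal income tax: $4,715.46 × 0.176 = $829.92
State withholding: $4,715.46 × 0.058 = $273.50
Municipal income tax: $4,715.46 × 0.02 = $94.31
State unemployment insurance (employee share): annual cap $122,003.69 already reached (YTD $125,866.04), so $0.00
Medicare tax: $5,560.69 × 0.028 = $155.70
Health insurance premium: $293.46
Union dues: $5,560.69 × 0.0155 = $86.19
Total deductions = $539.39 + $305.84 + $829.92 + $273.50 + $94.31 + $0.00 + $155.70 + $293.46 + $86.19 = $2,578.31
Net pay = $5,560.69 − $2,578.31 = $2,982.38

$2,982.38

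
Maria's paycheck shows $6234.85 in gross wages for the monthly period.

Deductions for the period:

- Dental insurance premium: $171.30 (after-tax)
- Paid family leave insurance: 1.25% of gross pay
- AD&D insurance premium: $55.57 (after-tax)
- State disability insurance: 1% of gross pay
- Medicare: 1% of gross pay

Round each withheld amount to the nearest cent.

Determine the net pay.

$5805.34

State disability insurance: $6234.85 × 0.01 = $62.35
Paid family leave insurance: $6234.85 × 0.0125 = $77.94
Medicare: $6234.85 × 0.01 = $62.35
Dental insurance premium: $171.30
AD&D insurance premium: $55.57
Total deductions = $62.35 + $77.94 + $62.35 + $171.30 + $55.57 = $429.51
Net pay = $6234.85 − $429.51 = $5805.34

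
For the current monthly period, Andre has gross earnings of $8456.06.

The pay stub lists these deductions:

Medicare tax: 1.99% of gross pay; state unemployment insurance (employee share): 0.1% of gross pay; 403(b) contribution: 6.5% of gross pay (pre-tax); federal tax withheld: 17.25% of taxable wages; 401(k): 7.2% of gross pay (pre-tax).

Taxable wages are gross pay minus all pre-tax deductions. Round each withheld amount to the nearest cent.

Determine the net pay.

403(b) contribution: $8456.06 × 0.065 = $549.64
401(k): $8456.06 × 0.072 = $608.84
Pre-tax total = $549.64 + $608.84 = $1158.48
Taxable wages = $8456.06 − $1158.48 = $7297.58
Federal tax withheld: $7297.58 × 0.1725 = $1258.83
Medicare tax: $8456.06 × 0.0199 = $168.28
State unemployment insurance (employee share): $8456.06 × 0.001 = $8.46
Total deductions = $549.64 + $608.84 + $1258.83 + $168.28 + $8.46 = $2594.05
Net pay = $8456.06 − $2594.05 = $5862.01

$5862.01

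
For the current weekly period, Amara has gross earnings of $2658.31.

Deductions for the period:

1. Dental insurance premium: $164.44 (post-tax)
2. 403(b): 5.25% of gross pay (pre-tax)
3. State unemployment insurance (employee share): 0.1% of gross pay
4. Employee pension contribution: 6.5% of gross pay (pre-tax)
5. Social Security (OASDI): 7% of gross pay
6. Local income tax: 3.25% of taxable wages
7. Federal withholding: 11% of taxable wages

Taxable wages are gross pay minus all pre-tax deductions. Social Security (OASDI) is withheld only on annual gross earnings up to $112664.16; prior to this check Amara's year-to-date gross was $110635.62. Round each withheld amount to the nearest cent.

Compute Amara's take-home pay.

$1702.56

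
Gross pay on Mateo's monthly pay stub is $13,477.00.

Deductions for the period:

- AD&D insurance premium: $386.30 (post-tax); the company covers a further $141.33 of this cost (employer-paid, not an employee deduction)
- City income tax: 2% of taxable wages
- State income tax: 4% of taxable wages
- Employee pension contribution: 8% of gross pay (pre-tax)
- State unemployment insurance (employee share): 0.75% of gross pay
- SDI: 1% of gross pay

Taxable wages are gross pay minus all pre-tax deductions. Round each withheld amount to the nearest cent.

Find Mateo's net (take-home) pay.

$11,032.76

Employee pension contribution: $13,477.00 × 0.08 = $1,078.16
Taxable wages = $13,477.00 − $1,078.16 = $12,398.84
City income tax: $12,398.84 × 0.02 = $247.98
State income tax: $12,398.84 × 0.04 = $495.95
State unemployment insurance (employee share): $13,477.00 × 0.0075 = $101.08
SDI: $13,477.00 × 0.01 = $134.77
AD&D insurance premium: $386.30
(Employer's $141.33 toward AD&D insurance premium is not withheld from the employee.)
Total deductions = $1,078.16 + $247.98 + $495.95 + $101.08 + $134.77 + $386.30 = $2,444.24
Net pay = $13,477.00 − $2,444.24 = $11,032.76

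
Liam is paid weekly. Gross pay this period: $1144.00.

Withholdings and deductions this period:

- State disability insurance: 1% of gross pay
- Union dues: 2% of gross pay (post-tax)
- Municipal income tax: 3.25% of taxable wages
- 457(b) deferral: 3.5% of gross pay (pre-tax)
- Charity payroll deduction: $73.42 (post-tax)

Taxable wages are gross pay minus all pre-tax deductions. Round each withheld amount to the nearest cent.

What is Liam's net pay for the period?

$960.34

457(b) deferral: $1144.00 × 0.035 = $40.04
Taxable wages = $1144.00 − $40.04 = $1103.96
Municipal income tax: $1103.96 × 0.0325 = $35.88
State disability insurance: $1144.00 × 0.01 = $11.44
Charity payroll deduction: $73.42
Union dues: $1144.00 × 0.02 = $22.88
Total deductions = $40.04 + $35.88 + $11.44 + $73.42 + $22.88 = $183.66
Net pay = $1144.00 − $183.66 = $960.34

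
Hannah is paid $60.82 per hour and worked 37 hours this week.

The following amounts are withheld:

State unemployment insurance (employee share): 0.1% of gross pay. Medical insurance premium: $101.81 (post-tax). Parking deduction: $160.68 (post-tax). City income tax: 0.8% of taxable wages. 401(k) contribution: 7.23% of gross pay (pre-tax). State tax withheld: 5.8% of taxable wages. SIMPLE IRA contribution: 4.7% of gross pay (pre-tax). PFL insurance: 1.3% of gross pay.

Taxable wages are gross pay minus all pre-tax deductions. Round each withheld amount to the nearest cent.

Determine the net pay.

$1,557.08

Gross pay: 37 × $60.82 = $2,250.34
401(k) contribution: $2,250.34 × 0.0723 = $162.70
SIMPLE IRA contribution: $2,250.34 × 0.047 = $105.77
Pre-tax total = $162.70 + $105.77 = $268.47
Taxable wages = $2,250.34 − $268.47 = $1,981.87
City income tax: $1,981.87 × 0.008 = $15.85
State tax withheld: $1,981.87 × 0.058 = $114.95
PFL insurance: $2,250.34 × 0.013 = $29.25
State unemployment insurance (employee share): $2,250.34 × 0.001 = $2.25
Parking deduction: $160.68
Medical insurance premium: $101.81
Total deductions = $162.70 + $105.77 + $15.85 + $114.95 + $29.25 + $2.25 + $160.68 + $101.81 = $693.26
Net pay = $2,250.34 − $693.26 = $1,557.08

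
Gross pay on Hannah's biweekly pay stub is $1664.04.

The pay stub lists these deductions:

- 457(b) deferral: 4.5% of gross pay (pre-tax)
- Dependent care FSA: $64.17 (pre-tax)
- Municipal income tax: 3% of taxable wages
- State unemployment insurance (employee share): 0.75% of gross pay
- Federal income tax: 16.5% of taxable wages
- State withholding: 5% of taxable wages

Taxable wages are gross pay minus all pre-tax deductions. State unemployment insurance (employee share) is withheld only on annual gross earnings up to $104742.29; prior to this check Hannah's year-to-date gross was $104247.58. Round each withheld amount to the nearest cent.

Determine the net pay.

$1147.66

Dependent care FSA: $64.17
457(b) deferral: $1664.04 × 0.045 = $74.88
Pre-tax total = $64.17 + $74.88 = $139.05
Taxable wages = $1664.04 − $139.05 = $1524.99
State withholding: $1524.99 × 0.05 = $76.25
Federal income tax: $1524.99 × 0.165 = $251.62
Municipal income tax: $1524.99 × 0.03 = $45.75
State unemployment insurance (employee share): only $104742.29 − $104247.58 = $494.71 of this check is subject → $494.71 × 0.0075 = $3.71
Total deductions = $64.17 + $74.88 + $76.25 + $251.62 + $45.75 + $3.71 = $516.38
Net pay = $1664.04 − $516.38 = $1147.66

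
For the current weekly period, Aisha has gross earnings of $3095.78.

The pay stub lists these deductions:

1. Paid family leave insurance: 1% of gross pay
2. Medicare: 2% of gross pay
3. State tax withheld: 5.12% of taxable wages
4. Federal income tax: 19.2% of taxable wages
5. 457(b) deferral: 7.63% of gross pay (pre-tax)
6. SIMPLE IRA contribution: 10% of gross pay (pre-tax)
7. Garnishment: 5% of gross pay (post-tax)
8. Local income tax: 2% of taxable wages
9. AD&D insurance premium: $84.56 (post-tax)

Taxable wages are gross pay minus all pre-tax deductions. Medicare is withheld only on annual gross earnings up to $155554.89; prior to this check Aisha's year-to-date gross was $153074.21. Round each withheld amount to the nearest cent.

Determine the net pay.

$1558.91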